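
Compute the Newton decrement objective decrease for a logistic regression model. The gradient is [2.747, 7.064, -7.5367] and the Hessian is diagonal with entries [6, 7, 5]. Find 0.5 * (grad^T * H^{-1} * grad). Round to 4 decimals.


Step 1: H is diagonal, so H^(-1) * g = [0.4578, 1.0091, -1.5073].
Step 2: g^T H^(-1) g = sum_i g_i^2 / H_ii
  = (2.747)^2/6 + (7.064)^2/7 + (-7.5367)^2/5
  = 1.2577 + 7.1286 + 11.3604 = 19.7466
Step 3: Objective decrease = 0.5 * g^T H^(-1) g = 9.8733


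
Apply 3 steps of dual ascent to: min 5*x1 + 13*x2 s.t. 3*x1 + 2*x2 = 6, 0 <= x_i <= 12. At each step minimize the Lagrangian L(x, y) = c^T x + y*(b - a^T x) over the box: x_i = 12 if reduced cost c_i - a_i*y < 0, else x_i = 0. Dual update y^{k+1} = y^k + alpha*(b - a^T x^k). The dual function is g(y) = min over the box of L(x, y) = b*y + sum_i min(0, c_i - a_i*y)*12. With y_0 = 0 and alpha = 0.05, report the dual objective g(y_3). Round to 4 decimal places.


Dual ascent for LP: min 5*x1 + 13*x2, 3*x1 + 2*x2 = 6, 0 <= x_i <= 12
Step 1: y^k = 0.0, reduced costs: (5.0, 13.0)
  x^k = (0.0, 0.0), subgradient = b - a^T x = 6.0
  y^{k+1} = 0.0 + 0.05*6.0 = 0.3
Step 2: y^k = 0.3, reduced costs: (4.1, 12.4)
  x^k = (0.0, 0.0), subgradient = b - a^T x = 6.0
  y^{k+1} = 0.3 + 0.05*6.0 = 0.6
Step 3: y^k = 0.6, reduced costs: (3.2, 11.8)
  x^k = (0.0, 0.0), subgradient = b - a^T x = 6.0
  y^{k+1} = 0.6 + 0.05*6.0 = 0.9
Dual objective at y_3 = 0.9: reduced costs (2.3, 11.2), box minimizer x = (0.0, 0.0)
g(y_3) = b*y + (c1 - a1*y)*x1 + (c2 - a2*y)*x2 = 6*0.9 + 2.3*0.0 + 11.2*0.0 = 5.4 + 0.0 + 0.0 = 5.4


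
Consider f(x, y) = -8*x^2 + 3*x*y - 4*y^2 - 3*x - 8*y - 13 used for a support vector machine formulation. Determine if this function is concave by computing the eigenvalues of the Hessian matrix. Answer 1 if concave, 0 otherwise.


The Hessian of f(x,y) = -8*x^2 + 3*x*y - 4*y^2 - 3*x - 8*y - 13 is:
H = [[-16, 3], [3, -8]]
Trace = -16 - 8 = -24
Determinant = -16*-8 - (3)^2 = 119
Discriminant = (-24)^2 - 4*119 = 100.0
Eigenvalues: lambda_1 = -17.0, lambda_2 = -7.0
The function is concave.

1


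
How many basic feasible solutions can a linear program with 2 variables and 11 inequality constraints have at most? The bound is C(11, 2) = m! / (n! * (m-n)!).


Each vertex corresponds to some choice of n active constraints out of m, so the number of vertices is at most C(m, n) = m! / (n!(m-n)!).
m = 11, n = 2
Numerator: 11 * 10
Denominator: 2! = 2
C(11, 2) = 55


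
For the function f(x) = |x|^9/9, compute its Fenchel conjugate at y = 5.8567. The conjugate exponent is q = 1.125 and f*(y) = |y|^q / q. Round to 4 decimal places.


The conjugate exponent q satisfies 1/p + 1/q = 1.
p = 9, so q = 9/(9 - 1) = 1.125
|y|^q = 5.8567^1.125 = 7.3048
f*(5.8567) = 7.3048 / 1.125 = 6.4932


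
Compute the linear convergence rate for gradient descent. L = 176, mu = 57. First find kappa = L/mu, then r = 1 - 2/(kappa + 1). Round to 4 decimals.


Step 1: Compute the condition number.
kappa = L/mu = 176/57 = 3.0877
Step 2: Compute the convergence rate.
r = 1 - 2/(kappa + 1) = 1 - 2*mu/(L + mu) = (L - mu)/(L + mu) = 119/233 = 0.5107


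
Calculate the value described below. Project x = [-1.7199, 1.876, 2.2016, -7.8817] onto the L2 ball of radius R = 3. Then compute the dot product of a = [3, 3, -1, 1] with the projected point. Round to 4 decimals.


Step 1: Compute ||x|| (intermediates to 6 decimals).
||x|| = sqrt((-1.7199)^2 + 1.876^2 + 2.2016^2 + (-7.8817)^2) = 8.570045
Step 2: Project.
Since ||x|| > R, scale = R/||x|| = 3/8.570045 = 0.350057, proj(x) = scale * x
proj(x) = [-0.602063, 0.656707, 0.770685, -2.759044]
Step 3: Dot product.
a^T * proj(x) = 3*(-0.602063) + 3*0.656707 - 1*0.770685 + 1*(-2.759044) = -3.3658


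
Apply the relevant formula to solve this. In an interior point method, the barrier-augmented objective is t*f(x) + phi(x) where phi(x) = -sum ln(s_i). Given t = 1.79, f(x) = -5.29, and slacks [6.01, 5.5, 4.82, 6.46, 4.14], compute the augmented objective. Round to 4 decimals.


Step 1: Compute log-barrier.
ln values: [1.7934, 1.7047, 1.5728, 1.8656, 1.4207]
phi = -(1.7934 + 1.7047 + 1.5728 + 1.8656 + 1.4207) = -8.3573
Step 2: Compute augmented objective.
t*f(x) = 1.79*-5.29 = -9.4691
Total = -9.4691 - 8.3573 = -17.8264


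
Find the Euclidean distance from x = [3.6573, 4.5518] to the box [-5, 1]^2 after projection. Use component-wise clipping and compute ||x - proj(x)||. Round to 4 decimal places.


Project each component onto [-5, 1].
clip(3.6573) = 1.0, clip(4.5518) = 1.0
Projection = [1.0, 1.0]
Squared diffs: [7.0612, 12.6153]
Distance = sqrt(19.6765) = 4.4358


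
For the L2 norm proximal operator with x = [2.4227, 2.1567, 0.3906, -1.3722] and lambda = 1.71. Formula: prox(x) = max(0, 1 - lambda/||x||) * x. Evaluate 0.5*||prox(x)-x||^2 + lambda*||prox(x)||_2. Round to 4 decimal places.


Step 1: Compute ||x||.
||x|| = 3.5435
Step 2: Compute scaling factor.
scale = max(0, 1 - 1.71/3.5435) = 0.5174
Step 3: prox(x) = [1.2536, 1.1159, 0.2021, -0.71]
||prox(x)|| = 1.8335
Step 4: Proximal objective.
0.5*||prox-x||^2 = 1.4621
lambda*||prox|| = 3.1353
Total = 4.5973


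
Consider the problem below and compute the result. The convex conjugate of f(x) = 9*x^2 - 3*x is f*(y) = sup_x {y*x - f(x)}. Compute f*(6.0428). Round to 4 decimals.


f*(y) = sup_x {y*x - a*x^2 - b*x} = sup_x {(y-b)*x - a*x^2}
FOC: (y - b) - 2a*x = 0 => x* = (y - b)/(2a)
x* = (6.0428 + 3)/(2*9) = 0.5024
f*(6.0428) = (y-b)^2/(4a) = (6.0428 + 3)^2/(4*9)
= 81.7722/36 = 2.2715


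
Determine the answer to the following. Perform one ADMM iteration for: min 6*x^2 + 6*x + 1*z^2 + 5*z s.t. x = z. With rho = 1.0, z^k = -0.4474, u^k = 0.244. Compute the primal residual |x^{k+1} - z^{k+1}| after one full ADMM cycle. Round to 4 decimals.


ADMM iteration with rho = 1.0, z^k = -0.4474, u^k = 0.244
Step 1: x-update.
Minimize 6*x^2 + 6*x + (1.0/2)*(x + 0.4474 + 0.244)^2
FOC: (2*6 + 1.0)*x = -6 + 1.0*(-0.4474 - 0.244)
x^{k+1} = -0.5147
Step 2: z-update.
Minimize 1*z^2 + 5*z + (1.0/2)*(-0.5147 - z + 0.244)^2
FOC: (2*1 + 1.0)*z = -5 + 1.0*(-0.5147 + 0.244)
z^{k+1} = -1.7569
Step 3: u-update.
u^{k+1} = 0.244 - 0.5147 + 1.7569 = 1.4862
Step 4: Primal residual = |-0.5147 + 1.7569| = 1.2422


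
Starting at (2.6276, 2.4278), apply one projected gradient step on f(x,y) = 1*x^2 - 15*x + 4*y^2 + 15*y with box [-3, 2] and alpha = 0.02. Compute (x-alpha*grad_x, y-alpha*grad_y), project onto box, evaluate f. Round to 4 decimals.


Step 1: Compute gradient at (2.6276, 2.4278).
grad_x = 2*1*2.6276 - 15 = -9.7448
grad_y = 2*4*2.4278 + 15 = 34.4224
Step 2: Gradient step.
x_raw = 2.6276 - 0.02*-9.7448 = 2.8225
y_raw = 2.4278 - 0.02*34.4224 = 1.7394
Step 3: Project onto [-3, 2].
x_proj = clip(2.8225) = 2.0
y_proj = clip(1.7394) = 1.7394
Step 4: Evaluate f.
f(2.0, 1.7394) = 12.1917


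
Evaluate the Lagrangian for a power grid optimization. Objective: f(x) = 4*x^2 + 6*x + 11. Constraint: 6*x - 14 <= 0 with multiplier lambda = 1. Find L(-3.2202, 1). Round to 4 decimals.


Step 1: Evaluate f(x).
f(-3.2202) = 4*(-3.2202)^2 + 6*(-3.2202) + 11 = 33.1576
Step 2: Evaluate g(x).
g(-3.2202) = 6*-3.2202 - 14 = -33.3212
Step 3: Compute Lagrangian.
L = 33.1576 + 1*-33.3212 = -0.1636


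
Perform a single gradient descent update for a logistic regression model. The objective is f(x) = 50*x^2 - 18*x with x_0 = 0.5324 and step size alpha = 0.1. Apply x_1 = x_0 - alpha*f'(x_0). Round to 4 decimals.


We compute the gradient at x_0 and apply the update.
f'(x) = 100*x - 18
f'(0.5324) = 100*0.5324 - 18 = 35.24
x_1 = 0.5324 - 0.1*35.24 = -2.9916


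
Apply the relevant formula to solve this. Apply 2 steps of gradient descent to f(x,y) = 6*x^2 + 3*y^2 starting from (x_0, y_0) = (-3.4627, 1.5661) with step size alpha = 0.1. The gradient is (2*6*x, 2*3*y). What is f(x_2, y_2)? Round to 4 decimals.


Gradient descent on f(x,y) = 6*x^2 + 3*y^2.
Starting point: (-3.4627, 1.5661), alpha = 0.1
Step 1: grad_x = 2*6*-3.4627 = -41.5524, grad_y = 2*3*1.5661 = 9.3966
  x_1 = -3.4627 - 0.1*-41.5524 = 0.6925
  y_1 = 1.5661 - 0.1*9.3966 = 0.6264
Step 2: grad_x = 2*6*0.6925 = 8.3105, grad_y = 2*3*0.6264 = 3.7586
  x_2 = 0.6925 - 0.1*8.3105 = -0.1385
  y_2 = 0.6264 - 0.1*3.7586 = 0.2506
f(-0.1385, 0.2506) = 6*(-0.1385)^2 + 3*0.2506^2 = 0.3035


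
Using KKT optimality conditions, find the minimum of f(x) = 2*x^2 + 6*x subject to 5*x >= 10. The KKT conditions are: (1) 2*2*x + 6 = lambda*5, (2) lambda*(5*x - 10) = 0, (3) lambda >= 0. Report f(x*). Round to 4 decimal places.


Step 1: Try lambda = 0 (constraint inactive).
x_unc = -6/(2*2) = -1.5
Check: 5*-1.5 = -7.5 < 10 -- violated!
Step 2: Constraint must be active: 5*x = 10
x* = 10/5 = 2.0
lambda = (2*2*2.0 + 6)/5 = 2.8
Step 3: Compute optimal value.
f(x*) = 2*2.0^2 + 6*2.0 = 20.0


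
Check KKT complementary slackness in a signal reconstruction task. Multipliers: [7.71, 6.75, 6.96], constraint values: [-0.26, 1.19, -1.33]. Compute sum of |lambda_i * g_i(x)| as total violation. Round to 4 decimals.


KKT complementary slackness check:
lambda_1 * g_1 = 7.71 * -0.26 = -2.0046
lambda_2 * g_2 = 6.75 * 1.19 = 8.0325
lambda_3 * g_3 = 6.96 * -1.33 = -9.2568
Total violation = 2.0046 + 8.0325 + 9.2568 = 19.2939


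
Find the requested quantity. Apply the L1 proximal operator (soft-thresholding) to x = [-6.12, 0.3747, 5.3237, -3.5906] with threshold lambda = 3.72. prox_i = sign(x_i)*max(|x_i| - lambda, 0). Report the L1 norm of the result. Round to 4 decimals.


Soft-thresholding with lambda = 3.72:
prox(-6.12) = sign(-6.12)*max(|-6.12| - 3.72, 0) = -2.4
prox(0.3747) = sign(0.3747)*max(|0.3747| - 3.72, 0) = 0.0
prox(5.3237) = sign(5.3237)*max(|5.3237| - 3.72, 0) = 1.6037
prox(-3.5906) = sign(-3.5906)*max(|-3.5906| - 3.72, 0) = 0.0
prox(x) = [-2.4, 0.0, 1.6037, 0.0]
||prox(x)||_1 = 2.4 + 0.0 + 1.6037 + 0.0 = 4.0037


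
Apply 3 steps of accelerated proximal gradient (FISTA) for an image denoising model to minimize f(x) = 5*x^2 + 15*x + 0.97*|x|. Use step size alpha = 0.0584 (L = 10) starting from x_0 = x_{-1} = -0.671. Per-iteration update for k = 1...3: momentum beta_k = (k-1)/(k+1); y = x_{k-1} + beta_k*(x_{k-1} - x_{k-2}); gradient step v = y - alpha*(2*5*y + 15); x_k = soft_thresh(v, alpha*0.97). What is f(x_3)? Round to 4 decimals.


FISTA on f(x) = 5*x^2 + 15*x + 0.97*|x|
L = 10, alpha = 0.0584
Iteration 1: beta = 0.0, y = -0.671 + 0.0*(-0.671 + 0.671) = -0.671
  grad(y) = 8.29, v = y - alpha*grad = -1.1551
  prox(v) = soft_thresh(-1.1551, 0.0566) = -1.0985
Iteration 2: beta = 0.3333, y = -1.0985 + 0.3333*(-1.0985 + 0.671) = -1.241
  grad(y) = 2.5902, v = y - alpha*grad = -1.3922
  prox(v) = soft_thresh(-1.3922, 0.0566) = -1.3356
Iteration 3: beta = 0.5, y = -1.3356 + 0.5*(-1.3356 + 1.0985) = -1.4542
  grad(y) = 0.4584, v = y - alpha*grad = -1.4809
  prox(v) = soft_thresh(-1.4809, 0.0566) = -1.4243
f(x_3) = 5*(-1.4243)^2 + 15*(-1.4243) + 0.97*|-1.4243| = -9.8398


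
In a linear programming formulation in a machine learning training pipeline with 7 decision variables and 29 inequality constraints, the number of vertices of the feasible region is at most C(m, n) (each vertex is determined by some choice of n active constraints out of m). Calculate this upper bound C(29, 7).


Each vertex corresponds to some choice of n active constraints out of m, so the number of vertices is at most C(m, n) = m! / (n!(m-n)!).
m = 29, n = 7
Numerator: 29 * 28 * 27 * 26 * 25 * 24 * 23
Denominator: 7! = 5040
C(29, 7) = 1560780


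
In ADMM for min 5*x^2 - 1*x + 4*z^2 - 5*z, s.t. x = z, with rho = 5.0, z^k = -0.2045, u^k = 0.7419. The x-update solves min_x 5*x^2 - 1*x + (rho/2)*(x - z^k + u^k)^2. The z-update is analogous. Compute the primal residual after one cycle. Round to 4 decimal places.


ADMM iteration with rho = 5.0, z^k = -0.2045, u^k = 0.7419
Step 1: x-update.
Minimize 5*x^2 - 1*x + (5.0/2)*(x + 0.2045 + 0.7419)^2
FOC: (2*5 + 5.0)*x = 1 + 5.0*(-0.2045 - 0.7419)
x^{k+1} = -0.2488
Step 2: z-update.
Minimize 4*z^2 - 5*z + (5.0/2)*(-0.2488 - z + 0.7419)^2
FOC: (2*4 + 5.0)*z = 5 + 5.0*(-0.2488 + 0.7419)
z^{k+1} = 0.5743
Step 3: u-update.
u^{k+1} = 0.7419 - 0.2488 - 0.5743 = -0.0812
Step 4: Primal residual = |-0.2488 - 0.5743| = 0.8231


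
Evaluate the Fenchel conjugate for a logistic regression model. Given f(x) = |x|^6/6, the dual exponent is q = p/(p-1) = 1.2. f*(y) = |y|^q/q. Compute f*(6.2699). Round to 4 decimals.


The conjugate exponent q satisfies 1/p + 1/q = 1.
p = 6, so q = 6/(6 - 1) = 1.2
|y|^q = 6.2699^1.2 = 9.0513
f*(6.2699) = 9.0513 / 1.2 = 7.5428


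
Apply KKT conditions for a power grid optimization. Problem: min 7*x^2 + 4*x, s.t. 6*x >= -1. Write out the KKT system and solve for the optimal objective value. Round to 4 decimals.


Step 1: Try lambda = 0 (constraint inactive).
x_unc = -4/(2*7) = -0.2857
Check: 6*-0.2857 = -1.7142 < -1 -- violated!
Step 2: Constraint must be active: 6*x = -1
x* = -1/6 = -0.1667 (rounded; the exact value -1/6 is used below)
lambda = (2*7*(-1/6) + 4)/6 = 0.2778
Step 3: Compute optimal value.
f(x*) = 7*(-1/6)^2 + 4*(-1/6) = -0.4722


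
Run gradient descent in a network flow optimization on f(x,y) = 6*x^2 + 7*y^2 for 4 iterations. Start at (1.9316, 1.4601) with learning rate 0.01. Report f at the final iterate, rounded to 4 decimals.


Gradient descent on f(x,y) = 6*x^2 + 7*y^2.
Starting point: (1.9316, 1.4601), alpha = 0.01
Step 1: grad_x = 2*6*1.9316 = 23.1792, grad_y = 2*7*1.4601 = 20.4414
  x_1 = 1.9316 - 0.01*23.1792 = 1.6998
  y_1 = 1.4601 - 0.01*20.4414 = 1.2557
Step 2: grad_x = 2*6*1.6998 = 20.3977, grad_y = 2*7*1.2557 = 17.5796
  x_2 = 1.6998 - 0.01*20.3977 = 1.4958
  y_2 = 1.2557 - 0.01*17.5796 = 1.0799
Step 3: grad_x = 2*6*1.4958 = 17.95, grad_y = 2*7*1.0799 = 15.1185
  x_3 = 1.4958 - 0.01*17.95 = 1.3163
  y_3 = 1.0799 - 0.01*15.1185 = 0.9287
Step 4: grad_x = 2*6*1.3163 = 15.796, grad_y = 2*7*0.9287 = 13.0019
  x_4 = 1.3163 - 0.01*15.796 = 1.1584
  y_4 = 0.9287 - 0.01*13.0019 = 0.7987
f(1.1584, 0.7987) = 6*1.1584^2 + 7*0.7987^2 = 12.5163


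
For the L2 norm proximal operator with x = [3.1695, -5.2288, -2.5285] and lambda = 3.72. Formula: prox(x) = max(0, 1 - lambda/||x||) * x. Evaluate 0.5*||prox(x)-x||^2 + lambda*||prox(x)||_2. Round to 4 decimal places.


Step 1: Compute ||x||.
||x|| = 6.6166
Step 2: Compute scaling factor.
scale = max(0, 1 - 3.72/6.6166) = 0.4378
Step 3: prox(x) = [1.3875, -2.2891, -1.1069]
||prox(x)|| = 2.8966
Step 4: Proximal objective.
0.5*||prox-x||^2 = 6.9192
lambda*||prox|| = 10.7754
Total = 17.6946


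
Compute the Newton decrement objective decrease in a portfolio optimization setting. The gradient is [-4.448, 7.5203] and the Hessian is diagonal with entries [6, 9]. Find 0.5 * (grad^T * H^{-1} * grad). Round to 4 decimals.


Step 1: H is diagonal, so H^(-1) * g = [-0.7413, 0.8356].
Step 2: g^T H^(-1) g = sum_i g_i^2 / H_ii
  = (-4.448)^2/6 + (7.5203)^2/9
  = 3.2975 + 6.2839 = 9.5813
Step 3: Objective decrease = 0.5 * g^T H^(-1) g = 4.7907


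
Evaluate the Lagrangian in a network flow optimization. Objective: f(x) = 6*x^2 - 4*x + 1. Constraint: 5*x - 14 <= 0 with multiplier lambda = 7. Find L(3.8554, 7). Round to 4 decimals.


Step 1: Evaluate f(x).
f(3.8554) = 6*3.8554^2 - 4*3.8554 + 1 = 74.7631
Step 2: Evaluate g(x).
g(3.8554) = 5*3.8554 - 14 = 5.277
Step 3: Compute Lagrangian.
L = 74.7631 + 7*5.277 = 111.7021


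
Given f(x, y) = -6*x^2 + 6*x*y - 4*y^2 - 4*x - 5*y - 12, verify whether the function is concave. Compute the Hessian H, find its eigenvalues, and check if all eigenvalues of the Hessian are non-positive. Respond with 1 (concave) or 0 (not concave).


The Hessian of f(x,y) = -6*x^2 + 6*x*y - 4*y^2 - 4*x - 5*y - 12 is:
H = [[-12, 6], [6, -8]]
Trace = -12 - 8 = -20
Determinant = -12*-8 - (6)^2 = 60
Discriminant = (-20)^2 - 4*60 = 160.0
Eigenvalues: lambda_1 = -16.3246, lambda_2 = -3.6754
The function is concave.

1


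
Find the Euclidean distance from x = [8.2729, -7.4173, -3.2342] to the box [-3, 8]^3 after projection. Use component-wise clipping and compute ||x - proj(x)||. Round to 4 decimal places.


Project each component onto [-3, 8].
clip(8.2729) = 8.0, clip(-7.4173) = -3.0, clip(-3.2342) = -3.0
Projection = [8.0, -3.0, -3.0]
Squared diffs: [0.0745, 19.5125, 0.0548]
Distance = sqrt(19.6418) = 4.4319


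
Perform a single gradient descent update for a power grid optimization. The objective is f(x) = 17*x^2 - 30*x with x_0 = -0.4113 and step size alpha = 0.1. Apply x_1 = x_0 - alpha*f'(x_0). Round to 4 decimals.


We compute the gradient at x_0 and apply the update.
f'(x) = 34*x - 30
f'(-0.4113) = 34*-0.4113 - 30 = -43.9842
x_1 = -0.4113 - 0.1*-43.9842 = 3.9871


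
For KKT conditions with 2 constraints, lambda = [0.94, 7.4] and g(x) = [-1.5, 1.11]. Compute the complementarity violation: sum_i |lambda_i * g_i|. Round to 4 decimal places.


KKT complementary slackness check:
lambda_1 * g_1 = 0.94 * -1.5 = -1.41
lambda_2 * g_2 = 7.4 * 1.11 = 8.214
Total violation = 1.41 + 8.214 = 9.624


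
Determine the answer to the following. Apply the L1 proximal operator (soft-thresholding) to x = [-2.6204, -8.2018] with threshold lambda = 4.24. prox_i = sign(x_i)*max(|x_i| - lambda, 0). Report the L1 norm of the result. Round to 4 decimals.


Soft-thresholding with lambda = 4.24:
prox(-2.6204) = sign(-2.6204)*max(|-2.6204| - 4.24, 0) = 0.0
prox(-8.2018) = sign(-8.2018)*max(|-8.2018| - 4.24, 0) = -3.9618
prox(x) = [0.0, -3.9618]
||prox(x)||_1 = 0.0 + 3.9618 = 3.9618


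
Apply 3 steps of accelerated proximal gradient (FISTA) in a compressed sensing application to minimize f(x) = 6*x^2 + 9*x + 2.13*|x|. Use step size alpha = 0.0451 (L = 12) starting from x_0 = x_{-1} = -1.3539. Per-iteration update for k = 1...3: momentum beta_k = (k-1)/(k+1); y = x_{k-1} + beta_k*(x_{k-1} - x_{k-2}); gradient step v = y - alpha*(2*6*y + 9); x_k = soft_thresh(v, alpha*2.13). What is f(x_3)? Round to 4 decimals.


FISTA on f(x) = 6*x^2 + 9*x + 2.13*|x|
L = 12, alpha = 0.0451
Iteration 1: beta = 0.0, y = -1.3539 + 0.0*(-1.3539 + 1.3539) = -1.3539
  grad(y) = -7.2468, v = y - alpha*grad = -1.0271
  prox(v) = soft_thresh(-1.0271, 0.0961) = -0.931
Iteration 2: beta = 0.3333, y = -0.931 + 0.3333*(-0.931 + 1.3539) = -0.79
  grad(y) = -0.4805, v = y - alpha*grad = -0.7684
  prox(v) = soft_thresh(-0.7684, 0.0961) = -0.6723
Iteration 3: beta = 0.5, y = -0.6723 + 0.5*(-0.6723 + 0.931) = -0.543
  grad(y) = 2.4845, v = y - alpha*grad = -0.655
  prox(v) = soft_thresh(-0.655, 0.0961) = -0.5589
f(x_3) = 6*(-0.5589)^2 + 9*(-0.5589) + 2.13*|-0.5589| = -1.9654


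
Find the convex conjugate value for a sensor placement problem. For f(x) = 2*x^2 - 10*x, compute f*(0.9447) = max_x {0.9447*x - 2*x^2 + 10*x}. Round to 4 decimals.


f*(y) = sup_x {y*x - a*x^2 - b*x} = sup_x {(y-b)*x - a*x^2}
FOC: (y - b) - 2a*x = 0 => x* = (y - b)/(2a)
x* = (0.9447 + 10)/(2*2) = 2.7362
f*(0.9447) = (y-b)^2/(4a) = (0.9447 + 10)^2/(4*2)
= 119.7865/8 = 14.9733


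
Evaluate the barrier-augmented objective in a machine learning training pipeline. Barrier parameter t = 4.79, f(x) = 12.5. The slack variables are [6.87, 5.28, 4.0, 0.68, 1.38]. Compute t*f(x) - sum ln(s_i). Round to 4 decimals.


Step 1: Compute log-barrier.
ln values: [1.9272, 1.6639, 1.3863, -0.3857, 0.3221]
phi = -(1.9272 + 1.6639 + 1.3863 - 0.3857 + 0.3221) = -4.9138
Step 2: Compute augmented objective.
t*f(x) = 4.79*12.5 = 59.875
Total = 59.875 - 4.9138 = 54.9612


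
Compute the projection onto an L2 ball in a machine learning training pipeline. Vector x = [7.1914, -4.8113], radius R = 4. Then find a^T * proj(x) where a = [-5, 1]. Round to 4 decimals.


Step 1: Compute ||x|| (intermediates to 6 decimals).
||x|| = sqrt(7.1914^2 + (-4.8113)^2) = 8.652447
Step 2: Project.
Since ||x|| > R, scale = R/||x|| = 4/8.652447 = 0.462297, proj(x) = scale * x
proj(x) = [3.324563, -2.22425]
Step 3: Dot product.
a^T * proj(x) = -5*3.324563 + 1*(-2.22425) = -18.8471


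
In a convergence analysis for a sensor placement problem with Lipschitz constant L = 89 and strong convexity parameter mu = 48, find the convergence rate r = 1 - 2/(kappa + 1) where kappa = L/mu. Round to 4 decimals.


Step 1: Compute the condition number.
kappa = L/mu = 89/48 = 1.8542
Step 2: Compute the convergence rate.
r = 1 - 2/(kappa + 1) = 1 - 2*mu/(L + mu) = (L - mu)/(L + mu) = 41/137 = 0.2993


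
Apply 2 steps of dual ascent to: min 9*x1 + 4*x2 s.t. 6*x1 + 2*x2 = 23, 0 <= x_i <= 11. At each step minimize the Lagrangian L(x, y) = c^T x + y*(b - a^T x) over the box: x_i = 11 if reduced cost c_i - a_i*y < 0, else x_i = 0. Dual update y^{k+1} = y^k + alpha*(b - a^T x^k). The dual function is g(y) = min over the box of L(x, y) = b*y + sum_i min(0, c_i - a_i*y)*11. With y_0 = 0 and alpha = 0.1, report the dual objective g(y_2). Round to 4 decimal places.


Dual ascent for LP: min 9*x1 + 4*x2, 6*x1 + 2*x2 = 23, 0 <= x_i <= 11
Step 1: y^k = 0.0, reduced costs: (9.0, 4.0)
  x^k = (0.0, 0.0), subgradient = b - a^T x = 23.0
  y^{k+1} = 0.0 + 0.1*23.0 = 2.3
Step 2: y^k = 2.3, reduced costs: (-4.8, -0.6)
  x^k = (11.0, 11.0), subgradient = b - a^T x = -65.0
  y^{k+1} = 2.3 + 0.1*-65.0 = -4.2
Dual objective at y_2 = -4.2: reduced costs (34.2, 12.4), box minimizer x = (0.0, 0.0)
g(y_2) = b*y + (c1 - a1*y)*x1 + (c2 - a2*y)*x2 = 23*(-4.2) + 34.2*0.0 + 12.4*0.0 = -96.6 + 0.0 + 0.0 = -96.6


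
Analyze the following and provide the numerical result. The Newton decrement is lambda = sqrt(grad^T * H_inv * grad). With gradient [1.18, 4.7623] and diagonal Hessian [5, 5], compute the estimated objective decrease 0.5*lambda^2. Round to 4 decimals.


Step 1: H is diagonal, so H^(-1) * g = [0.236, 0.9525].
Step 2: g^T H^(-1) g = sum_i g_i^2 / H_ii
  = (1.18)^2/5 + (4.7623)^2/5
  = 0.2785 + 4.5359 = 4.8144
Step 3: Objective decrease = 0.5 * g^T H^(-1) g = 2.4072


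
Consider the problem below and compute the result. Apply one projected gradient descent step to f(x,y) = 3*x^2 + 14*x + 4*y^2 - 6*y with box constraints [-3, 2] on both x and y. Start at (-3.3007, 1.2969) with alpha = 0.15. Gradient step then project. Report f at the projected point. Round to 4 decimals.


Step 1: Compute gradient at (-3.3007, 1.2969).
grad_x = 2*3*-3.3007 + 14 = -5.8042
grad_y = 2*4*1.2969 - 6 = 4.3752
Step 2: Gradient step.
x_raw = -3.3007 - 0.15*-5.8042 = -2.4301
y_raw = 1.2969 - 0.15*4.3752 = 0.6406
Step 3: Project onto [-3, 2].
x_proj = clip(-2.4301) = -2.4301
y_proj = clip(0.6406) = 0.6406
Step 4: Evaluate f.
f(-2.4301, 0.6406) = -18.5074


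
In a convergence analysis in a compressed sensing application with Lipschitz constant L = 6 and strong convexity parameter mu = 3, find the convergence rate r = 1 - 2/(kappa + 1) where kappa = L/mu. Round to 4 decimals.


Step 1: Compute the condition number.
kappa = L/mu = 6/3 = 2.0
Step 2: Compute the convergence rate.
r = 1 - 2/(kappa + 1) = 1 - 2*mu/(L + mu) = (L - mu)/(L + mu) = 3/9 = 0.3333


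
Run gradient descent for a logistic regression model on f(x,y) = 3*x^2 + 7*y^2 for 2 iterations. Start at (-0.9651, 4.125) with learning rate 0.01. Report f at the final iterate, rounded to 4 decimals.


Gradient descent on f(x,y) = 3*x^2 + 7*y^2.
Starting point: (-0.9651, 4.125), alpha = 0.01
Step 1: grad_x = 2*3*-0.9651 = -5.7906, grad_y = 2*7*4.125 = 57.75
  x_1 = -0.9651 - 0.01*-5.7906 = -0.9072
  y_1 = 4.125 - 0.01*57.75 = 3.5475
Step 2: grad_x = 2*3*-0.9072 = -5.4432, grad_y = 2*7*3.5475 = 49.665
  x_2 = -0.9072 - 0.01*-5.4432 = -0.8528
  y_2 = 3.5475 - 0.01*49.665 = 3.0509
f(-0.8528, 3.0509) = 3*(-0.8528)^2 + 7*3.0509^2 = 67.3354


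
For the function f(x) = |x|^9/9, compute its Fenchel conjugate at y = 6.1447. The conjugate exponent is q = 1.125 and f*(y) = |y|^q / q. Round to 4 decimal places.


The conjugate exponent q satisfies 1/p + 1/q = 1.
p = 9, so q = 9/(9 - 1) = 1.125
|y|^q = 6.1447^1.125 = 7.7102
f*(6.1447) = 7.7102 / 1.125 = 6.8535


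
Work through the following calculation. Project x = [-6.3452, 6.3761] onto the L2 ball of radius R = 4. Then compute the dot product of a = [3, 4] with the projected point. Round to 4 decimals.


Step 1: Compute ||x|| (intermediates to 6 decimals).
||x|| = sqrt((-6.3452)^2 + 6.3761^2) = 8.995344
Step 2: Project.
Since ||x|| > R, scale = R/||x|| = 4/8.995344 = 0.444674, proj(x) = scale * x
proj(x) = [-2.821545, 2.835286]
Step 3: Dot product.
a^T * proj(x) = 3*(-2.821545) + 4*2.835286 = 2.8765


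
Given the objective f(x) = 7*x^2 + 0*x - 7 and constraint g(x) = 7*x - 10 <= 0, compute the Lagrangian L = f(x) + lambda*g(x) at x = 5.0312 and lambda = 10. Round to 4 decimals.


Step 1: Evaluate f(x).
f(5.0312) = 7*5.0312^2 + 0*5.0312 - 7 = 170.1908
Step 2: Evaluate g(x).
g(5.0312) = 7*5.0312 - 10 = 25.2184
Step 3: Compute Lagrangian.
L = 170.1908 + 10*25.2184 = 422.3748


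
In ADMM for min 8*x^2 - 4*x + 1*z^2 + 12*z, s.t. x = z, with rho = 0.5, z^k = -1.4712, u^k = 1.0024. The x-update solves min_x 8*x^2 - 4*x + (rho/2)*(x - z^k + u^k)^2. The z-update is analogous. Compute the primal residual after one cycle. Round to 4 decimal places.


ADMM iteration with rho = 0.5, z^k = -1.4712, u^k = 1.0024
Step 1: x-update.
Minimize 8*x^2 - 4*x + (0.5/2)*(x + 1.4712 + 1.0024)^2
FOC: (2*8 + 0.5)*x = 4 + 0.5*(-1.4712 - 1.0024)
x^{k+1} = 0.1675
Step 2: z-update.
Minimize 1*z^2 + 12*z + (0.5/2)*(0.1675 - z + 1.0024)^2
FOC: (2*1 + 0.5)*z = -12 + 0.5*(0.1675 + 1.0024)
z^{k+1} = -4.566
Step 3: u-update.
u^{k+1} = 1.0024 + 0.1675 + 4.566 = 5.7359
Step 4: Primal residual = |0.1675 + 4.566| = 4.7335


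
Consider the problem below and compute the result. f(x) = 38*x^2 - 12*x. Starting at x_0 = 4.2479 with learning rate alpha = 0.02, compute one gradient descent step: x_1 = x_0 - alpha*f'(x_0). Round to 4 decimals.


We compute the gradient at x_0 and apply the update.
f'(x) = 76*x - 12
f'(4.2479) = 76*4.2479 - 12 = 310.8404
x_1 = 4.2479 - 0.02*310.8404 = -1.9689


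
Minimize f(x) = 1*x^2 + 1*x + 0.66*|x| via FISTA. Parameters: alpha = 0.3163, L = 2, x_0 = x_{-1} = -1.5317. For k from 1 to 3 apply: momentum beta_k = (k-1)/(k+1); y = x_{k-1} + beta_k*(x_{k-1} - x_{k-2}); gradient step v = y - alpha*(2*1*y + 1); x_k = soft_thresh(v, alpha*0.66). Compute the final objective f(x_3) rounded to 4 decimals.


FISTA on f(x) = 1*x^2 + 1*x + 0.66*|x|
L = 2, alpha = 0.3163
Iteration 1: beta = 0.0, y = -1.5317 + 0.0*(-1.5317 + 1.5317) = -1.5317
  grad(y) = -2.0634, v = y - alpha*grad = -0.879
  prox(v) = soft_thresh(-0.879, 0.2088) = -0.6703
Iteration 2: beta = 0.3333, y = -0.6703 + 0.3333*(-0.6703 + 1.5317) = -0.3832
  grad(y) = 0.2337, v = y - alpha*grad = -0.4571
  prox(v) = soft_thresh(-0.4571, 0.2088) = -0.2483
Iteration 3: beta = 0.5, y = -0.2483 + 0.5*(-0.2483 + 0.6703) = -0.0373
  grad(y) = 0.9254, v = y - alpha*grad = -0.33
  prox(v) = soft_thresh(-0.33, 0.2088) = -0.1213
f(x_3) = 1*(-0.1213)^2 + 1*(-0.1213) + 0.66*|-0.1213| = -0.0265


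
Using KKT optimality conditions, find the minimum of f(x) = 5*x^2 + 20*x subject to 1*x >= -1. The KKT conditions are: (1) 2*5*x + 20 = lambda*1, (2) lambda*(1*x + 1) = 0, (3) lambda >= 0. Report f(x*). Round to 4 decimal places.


Step 1: Try lambda = 0 (constraint inactive).
x_unc = -20/(2*5) = -2.0
Check: 1*-2.0 = -2.0 < -1 -- violated!
Step 2: Constraint must be active: 1*x = -1
x* = -1/1 = -1.0
lambda = (2*5*(-1.0) + 20)/1 = 10.0
Step 3: Compute optimal value.
f(x*) = 5*(-1.0)^2 + 20*(-1.0) = -15.0


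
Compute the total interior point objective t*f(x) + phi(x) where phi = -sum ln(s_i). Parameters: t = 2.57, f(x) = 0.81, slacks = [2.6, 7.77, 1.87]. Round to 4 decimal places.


Step 1: Compute log-barrier.
ln values: [0.9555, 2.0503, 0.6259]
phi = -(0.9555 + 2.0503 + 0.6259) = -3.6317
Step 2: Compute augmented objective.
t*f(x) = 2.57*0.81 = 2.0817
Total = 2.0817 - 3.6317 = -1.55


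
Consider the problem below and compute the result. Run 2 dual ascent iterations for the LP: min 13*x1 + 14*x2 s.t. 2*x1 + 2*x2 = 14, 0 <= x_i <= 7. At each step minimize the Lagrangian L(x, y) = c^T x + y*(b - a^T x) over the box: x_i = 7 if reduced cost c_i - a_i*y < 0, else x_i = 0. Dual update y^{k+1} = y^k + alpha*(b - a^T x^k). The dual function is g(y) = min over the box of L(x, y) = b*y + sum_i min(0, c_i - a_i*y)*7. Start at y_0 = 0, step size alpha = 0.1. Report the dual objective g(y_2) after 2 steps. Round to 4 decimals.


Dual ascent for LP: min 13*x1 + 14*x2, 2*x1 + 2*x2 = 14, 0 <= x_i <= 7
Step 1: y^k = 0.0, reduced costs: (13.0, 14.0)
  x^k = (0.0, 0.0), subgradient = b - a^T x = 14.0
  y^{k+1} = 0.0 + 0.1*14.0 = 1.4
Step 2: y^k = 1.4, reduced costs: (10.2, 11.2)
  x^k = (0.0, 0.0), subgradient = b - a^T x = 14.0
  y^{k+1} = 1.4 + 0.1*14.0 = 2.8
Dual objective at y_2 = 2.8: reduced costs (7.4, 8.4), box minimizer x = (0.0, 0.0)
g(y_2) = b*y + (c1 - a1*y)*x1 + (c2 - a2*y)*x2 = 14*2.8 + 7.4*0.0 + 8.4*0.0 = 39.2 + 0.0 + 0.0 = 39.2


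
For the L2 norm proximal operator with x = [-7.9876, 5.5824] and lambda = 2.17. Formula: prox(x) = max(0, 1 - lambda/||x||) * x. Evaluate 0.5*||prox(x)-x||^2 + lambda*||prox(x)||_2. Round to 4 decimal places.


Step 1: Compute ||x||.
||x|| = 9.745
Step 2: Compute scaling factor.
scale = max(0, 1 - 2.17/9.745) = 0.7773
Step 3: prox(x) = [-6.2089, 4.3393]
||prox(x)|| = 7.575
Step 4: Proximal objective.
0.5*||prox-x||^2 = 2.3545
lambda*||prox|| = 16.4378
Total = 18.7922


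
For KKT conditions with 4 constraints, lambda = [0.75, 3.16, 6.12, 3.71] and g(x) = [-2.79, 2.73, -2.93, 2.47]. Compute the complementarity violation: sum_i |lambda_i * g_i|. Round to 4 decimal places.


KKT complementary slackness check:
lambda_1 * g_1 = 0.75 * -2.79 = -2.0925
lambda_2 * g_2 = 3.16 * 2.73 = 8.6268
lambda_3 * g_3 = 6.12 * -2.93 = -17.9316
lambda_4 * g_4 = 3.71 * 2.47 = 9.1637
Total violation = 2.0925 + 8.6268 + 17.9316 + 9.1637 = 37.8146


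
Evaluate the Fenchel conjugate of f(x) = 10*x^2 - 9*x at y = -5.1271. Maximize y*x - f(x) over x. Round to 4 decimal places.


f*(y) = sup_x {y*x - a*x^2 - b*x} = sup_x {(y-b)*x - a*x^2}
FOC: (y - b) - 2a*x = 0 => x* = (y - b)/(2a)
x* = (-5.1271 + 9)/(2*10) = 0.1936
f*(-5.1271) = (y-b)^2/(4a) = (-5.1271 + 9)^2/(4*10)
= 14.9994/40 = 0.375


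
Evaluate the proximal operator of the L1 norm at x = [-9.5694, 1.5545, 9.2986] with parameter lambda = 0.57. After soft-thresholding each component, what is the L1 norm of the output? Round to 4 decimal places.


Soft-thresholding with lambda = 0.57:
prox(-9.5694) = sign(-9.5694)*max(|-9.5694| - 0.57, 0) = -8.9994
prox(1.5545) = sign(1.5545)*max(|1.5545| - 0.57, 0) = 0.9845
prox(9.2986) = sign(9.2986)*max(|9.2986| - 0.57, 0) = 8.7286
prox(x) = [-8.9994, 0.9845, 8.7286]
||prox(x)||_1 = 8.9994 + 0.9845 + 8.7286 = 18.7125


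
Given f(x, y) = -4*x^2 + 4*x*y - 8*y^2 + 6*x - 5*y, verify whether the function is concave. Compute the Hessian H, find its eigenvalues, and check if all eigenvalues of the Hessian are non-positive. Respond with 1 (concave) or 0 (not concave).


The Hessian of f(x,y) = -4*x^2 + 4*x*y - 8*y^2 + 6*x - 5*y is:
H = [[-8, 4], [4, -16]]
Trace = -8 - 16 = -24
Determinant = -8*-16 - (4)^2 = 112
Discriminant = (-24)^2 - 4*112 = 128.0
Eigenvalues: lambda_1 = -17.6569, lambda_2 = -6.3431
The function is concave.

1


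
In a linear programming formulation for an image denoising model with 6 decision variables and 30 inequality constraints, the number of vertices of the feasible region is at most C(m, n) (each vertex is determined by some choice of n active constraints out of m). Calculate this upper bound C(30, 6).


Each vertex corresponds to some choice of n active constraints out of m, so the number of vertices is at most C(m, n) = m! / (n!(m-n)!).
m = 30, n = 6
Numerator: 30 * 29 * 28 * 27 * 26 * 25
Denominator: 6! = 720
C(30, 6) = 593775


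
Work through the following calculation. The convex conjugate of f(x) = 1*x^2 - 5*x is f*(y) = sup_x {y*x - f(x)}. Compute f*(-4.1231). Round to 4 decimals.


f*(y) = sup_x {y*x - a*x^2 - b*x} = sup_x {(y-b)*x - a*x^2}
FOC: (y - b) - 2a*x = 0 => x* = (y - b)/(2a)
x* = (-4.1231 + 5)/(2*1) = 0.4385
f*(-4.1231) = (y-b)^2/(4a) = (-4.1231 + 5)^2/(4*1)
= 0.769/4 = 0.1922


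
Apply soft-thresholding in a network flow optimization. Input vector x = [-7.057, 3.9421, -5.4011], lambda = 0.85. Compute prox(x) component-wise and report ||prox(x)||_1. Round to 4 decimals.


Soft-thresholding with lambda = 0.85:
prox(-7.057) = sign(-7.057)*max(|-7.057| - 0.85, 0) = -6.207
prox(3.9421) = sign(3.9421)*max(|3.9421| - 0.85, 0) = 3.0921
prox(-5.4011) = sign(-5.4011)*max(|-5.4011| - 0.85, 0) = -4.5511
prox(x) = [-6.207, 3.0921, -4.5511]
||prox(x)||_1 = 6.207 + 3.0921 + 4.5511 = 13.8502


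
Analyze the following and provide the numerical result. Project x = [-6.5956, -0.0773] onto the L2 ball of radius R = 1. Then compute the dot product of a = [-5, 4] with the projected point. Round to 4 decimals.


Step 1: Compute ||x|| (intermediates to 6 decimals).
||x|| = sqrt((-6.5956)^2 + (-0.0773)^2) = 6.596053
Step 2: Project.
Since ||x|| > R, scale = R/||x|| = 1/6.596053 = 0.151606, proj(x) = scale * x
proj(x) = [-0.999933, -0.011719]
Step 3: Dot product.
a^T * proj(x) = -5*(-0.999933) + 4*(-0.011719) = 4.9528


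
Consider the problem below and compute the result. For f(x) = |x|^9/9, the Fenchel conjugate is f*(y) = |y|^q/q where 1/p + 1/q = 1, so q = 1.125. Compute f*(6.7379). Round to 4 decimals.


The conjugate exponent q satisfies 1/p + 1/q = 1.
p = 9, so q = 9/(9 - 1) = 1.125
|y|^q = 6.7379^1.125 = 8.5524
f*(6.7379) = 8.5524 / 1.125 = 7.6022


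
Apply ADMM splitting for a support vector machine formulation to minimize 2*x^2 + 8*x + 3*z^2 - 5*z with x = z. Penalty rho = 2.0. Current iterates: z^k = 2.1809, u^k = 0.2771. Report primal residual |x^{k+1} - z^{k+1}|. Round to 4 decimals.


ADMM iteration with rho = 2.0, z^k = 2.1809, u^k = 0.2771
Step 1: x-update.
Minimize 2*x^2 + 8*x + (2.0/2)*(x - 2.1809 + 0.2771)^2
FOC: (2*2 + 2.0)*x = -8 + 2.0*(2.1809 - 0.2771)
x^{k+1} = -0.6987
Step 2: z-update.
Minimize 3*z^2 - 5*z + (2.0/2)*(-0.6987 - z + 0.2771)^2
FOC: (2*3 + 2.0)*z = 5 + 2.0*(-0.6987 + 0.2771)
z^{k+1} = 0.5196
Step 3: u-update.
u^{k+1} = 0.2771 - 0.6987 - 0.5196 = -0.9412
Step 4: Primal residual = |-0.6987 - 0.5196| = 1.2183


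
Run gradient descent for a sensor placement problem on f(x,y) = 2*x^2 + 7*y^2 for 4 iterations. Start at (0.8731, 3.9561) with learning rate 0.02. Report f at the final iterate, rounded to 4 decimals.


Gradient descent on f(x,y) = 2*x^2 + 7*y^2.
Starting point: (0.8731, 3.9561), alpha = 0.02
Step 1: grad_x = 2*2*0.8731 = 3.4924, grad_y = 2*7*3.9561 = 55.3854
  x_1 = 0.8731 - 0.02*3.4924 = 0.8033
  y_1 = 3.9561 - 0.02*55.3854 = 2.8484
Step 2: grad_x = 2*2*0.8033 = 3.213, grad_y = 2*7*2.8484 = 39.8775
  x_2 = 0.8033 - 0.02*3.213 = 0.739
  y_2 = 2.8484 - 0.02*39.8775 = 2.0508
Step 3: grad_x = 2*2*0.739 = 2.956, grad_y = 2*7*2.0508 = 28.7118
  x_3 = 0.739 - 0.02*2.956 = 0.6799
  y_3 = 2.0508 - 0.02*28.7118 = 1.4766
Step 4: grad_x = 2*2*0.6799 = 2.7195, grad_y = 2*7*1.4766 = 20.6725
  x_4 = 0.6799 - 0.02*2.7195 = 0.6255
  y_4 = 1.4766 - 0.02*20.6725 = 1.0632
f(0.6255, 1.0632) = 2*0.6255^2 + 7*1.0632^2 = 8.6946


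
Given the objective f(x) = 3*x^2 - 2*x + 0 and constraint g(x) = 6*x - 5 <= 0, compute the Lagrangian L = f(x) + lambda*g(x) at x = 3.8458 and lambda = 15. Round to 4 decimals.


Step 1: Evaluate f(x).
f(3.8458) = 3*3.8458^2 - 2*3.8458 + 0 = 36.6789
Step 2: Evaluate g(x).
g(3.8458) = 6*3.8458 - 5 = 18.0748
Step 3: Compute Lagrangian.
L = 36.6789 + 15*18.0748 = 307.8009


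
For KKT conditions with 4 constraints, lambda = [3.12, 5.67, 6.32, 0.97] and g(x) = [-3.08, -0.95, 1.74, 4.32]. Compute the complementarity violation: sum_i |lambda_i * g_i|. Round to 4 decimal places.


KKT complementary slackness check:
lambda_1 * g_1 = 3.12 * -3.08 = -9.6096
lambda_2 * g_2 = 5.67 * -0.95 = -5.3865
lambda_3 * g_3 = 6.32 * 1.74 = 10.9968
lambda_4 * g_4 = 0.97 * 4.32 = 4.1904
Total violation = 9.6096 + 5.3865 + 10.9968 + 4.1904 = 30.1833


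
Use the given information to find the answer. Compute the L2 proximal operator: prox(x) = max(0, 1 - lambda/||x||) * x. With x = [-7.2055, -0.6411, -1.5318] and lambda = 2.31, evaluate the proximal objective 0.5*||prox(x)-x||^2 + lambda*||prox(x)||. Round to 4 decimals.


Step 1: Compute ||x||.
||x|| = 7.3944
Step 2: Compute scaling factor.
scale = max(0, 1 - 2.31/7.3944) = 0.6876
Step 3: prox(x) = [-4.9545, -0.4408, -1.0533]
||prox(x)|| = 5.0844
Step 4: Proximal objective.
0.5*||prox-x||^2 = 2.6681
lambda*||prox|| = 11.745
Total = 14.4129


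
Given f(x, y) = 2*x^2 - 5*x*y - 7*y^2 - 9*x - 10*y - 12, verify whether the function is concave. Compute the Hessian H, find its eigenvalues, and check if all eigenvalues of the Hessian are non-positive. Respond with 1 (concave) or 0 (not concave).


The Hessian of f(x,y) = 2*x^2 - 5*x*y - 7*y^2 - 9*x - 10*y - 12 is:
H = [[4, -5], [-5, -14]]
Trace = 4 - 14 = -10
Determinant = 4*-14 - (-5)^2 = -81
Discriminant = (-10)^2 - 4*-81 = 424.0
Eigenvalues: lambda_1 = -15.2956, lambda_2 = 5.2956
The function is not concave.

0


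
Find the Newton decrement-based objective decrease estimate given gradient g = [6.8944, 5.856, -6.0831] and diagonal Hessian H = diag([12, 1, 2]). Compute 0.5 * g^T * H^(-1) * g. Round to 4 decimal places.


Step 1: H is diagonal, so H^(-1) * g = [0.5745, 5.856, -3.0416].
Step 2: g^T H^(-1) g = sum_i g_i^2 / H_ii
  = (6.8944)^2/12 + (5.856)^2/1 + (-6.0831)^2/2
  = 3.9611 + 34.2927 + 18.5021 = 56.7559
Step 3: Objective decrease = 0.5 * g^T H^(-1) g = 28.3779


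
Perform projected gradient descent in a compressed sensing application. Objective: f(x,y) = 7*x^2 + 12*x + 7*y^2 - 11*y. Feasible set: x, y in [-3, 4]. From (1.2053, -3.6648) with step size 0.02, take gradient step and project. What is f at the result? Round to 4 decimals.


Step 1: Compute gradient at (1.2053, -3.6648).
grad_x = 2*7*1.2053 + 12 = 28.8742
grad_y = 2*7*-3.6648 - 11 = -62.3072
Step 2: Gradient step.
x_raw = 1.2053 - 0.02*28.8742 = 0.6278
y_raw = -3.6648 - 0.02*-62.3072 = -2.4187
Step 3: Project onto [-3, 4].
x_proj = clip(0.6278) = 0.6278
y_proj = clip(-2.4187) = -2.4187
Step 4: Evaluate f.
f(0.6278, -2.4187) = 77.8474


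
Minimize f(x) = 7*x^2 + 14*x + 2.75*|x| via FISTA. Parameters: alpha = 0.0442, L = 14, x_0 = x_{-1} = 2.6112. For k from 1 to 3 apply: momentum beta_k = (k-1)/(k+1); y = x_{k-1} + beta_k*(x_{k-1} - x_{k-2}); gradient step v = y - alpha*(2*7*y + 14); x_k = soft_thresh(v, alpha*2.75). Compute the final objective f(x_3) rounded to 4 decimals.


FISTA on f(x) = 7*x^2 + 14*x + 2.75*|x|
L = 14, alpha = 0.0442
Iteration 1: beta = 0.0, y = 2.6112 + 0.0*(2.6112 - 2.6112) = 2.6112
  grad(y) = 50.5568, v = y - alpha*grad = 0.3766
  prox(v) = soft_thresh(0.3766, 0.1216) = 0.255
Iteration 2: beta = 0.3333, y = 0.255 + 0.3333*(0.255 - 2.6112) = -0.5303
  grad(y) = 6.5751, v = y - alpha*grad = -0.821
  prox(v) = soft_thresh(-0.821, 0.1216) = -0.6994
Iteration 3: beta = 0.5, y = -0.6994 + 0.5*(-0.6994 - 0.255) = -1.1766
  grad(y) = -2.4731, v = y - alpha*grad = -1.0673
  prox(v) = soft_thresh(-1.0673, 0.1216) = -0.9458
f(x_3) = 7*(-0.9458)^2 + 14*(-0.9458) + 2.75*|-0.9458| = -4.3785


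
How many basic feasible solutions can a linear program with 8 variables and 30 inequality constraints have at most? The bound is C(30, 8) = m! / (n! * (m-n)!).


Each vertex corresponds to some choice of n active constraints out of m, so the number of vertices is at most C(m, n) = m! / (n!(m-n)!).
m = 30, n = 8
Numerator: 30 * 29 * 28 * 27 * 26 * 25 * 24 * 23
Denominator: 8! = 40320
C(30, 8) = 5852925


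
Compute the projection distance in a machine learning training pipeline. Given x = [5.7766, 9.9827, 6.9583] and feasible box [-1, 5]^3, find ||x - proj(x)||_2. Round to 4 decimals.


Project each component onto [-1, 5].
clip(5.7766) = 5.0, clip(9.9827) = 5.0, clip(6.9583) = 5.0
Projection = [5.0, 5.0, 5.0]
Squared diffs: [0.6031, 24.8273, 3.8349]
Distance = sqrt(29.2653) = 5.4097


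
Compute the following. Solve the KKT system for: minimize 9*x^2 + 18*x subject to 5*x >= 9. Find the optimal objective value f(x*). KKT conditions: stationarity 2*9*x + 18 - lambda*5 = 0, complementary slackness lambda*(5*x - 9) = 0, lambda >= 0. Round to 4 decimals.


Step 1: Try lambda = 0 (constraint inactive).
x_unc = -18/(2*9) = -1.0
Check: 5*-1.0 = -5.0 < 9 -- violated!
Step 2: Constraint must be active: 5*x = 9
x* = 9/5 = 1.8
lambda = (2*9*1.8 + 18)/5 = 10.08
Step 3: Compute optimal value.
f(x*) = 9*1.8^2 + 18*1.8 = 61.56
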